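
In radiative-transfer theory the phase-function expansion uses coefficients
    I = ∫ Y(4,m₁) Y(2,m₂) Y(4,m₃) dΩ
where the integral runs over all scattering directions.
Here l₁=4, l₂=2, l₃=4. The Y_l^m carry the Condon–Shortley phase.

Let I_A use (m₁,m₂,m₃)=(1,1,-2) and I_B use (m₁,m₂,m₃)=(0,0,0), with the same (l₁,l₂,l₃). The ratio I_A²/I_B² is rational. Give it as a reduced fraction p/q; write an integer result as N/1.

243/400

Shared (l₁,l₂,l₃)=(4,2,4): N and (l;000)² cancel in I_A²/I_B².
A: Δ = 2!·6!·2!/11! = 1/13860; Racah Σ t=1..2: t=1:−1/96 t=2:+1/240 = -1/160; ⇒ 3j(4 2 4; 1 1 -2)² = 27/1540, sgn -1
B: Δ = 2!·6!·2!/11! = 1/13860; Racah Σ t=0..2: t=0:+1/192 t=1:−1/36 t=2:+1/192 = -5/288; ⇒ 3j(4 2 4; 0 0 0)² = 20/693, sgn -1
I_A²/I_B² = (27/1540)/(20/693) = 243/400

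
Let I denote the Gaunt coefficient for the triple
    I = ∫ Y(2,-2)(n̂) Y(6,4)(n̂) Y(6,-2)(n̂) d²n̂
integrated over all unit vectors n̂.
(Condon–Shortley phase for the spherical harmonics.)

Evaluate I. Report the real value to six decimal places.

Rules hold: Σm=0, L=14 even, 4≤6≤8.
N = 5·13·13 = 845
Δ = 2!·2!·10!/15! = 1/90090
Racah Σ t=0..2: t=0:+1/69120 t=1:−1/14400 t=2:+1/69120 = -7/172800
⇒ 3j(2 6 6; 0 0 0)² = 14/715, sgn -1
Racah Σ t=2..2: t=2:+1/322560 = 1/322560
⇒ 3j(2 6 6; -2 4 -2)² = 18/1001, sgn +1
4πI² = N·(3j₀)²·(3jₘ)² = 36/121
I = -1·√(0.297521/4π) = -0.15386989

-0.153870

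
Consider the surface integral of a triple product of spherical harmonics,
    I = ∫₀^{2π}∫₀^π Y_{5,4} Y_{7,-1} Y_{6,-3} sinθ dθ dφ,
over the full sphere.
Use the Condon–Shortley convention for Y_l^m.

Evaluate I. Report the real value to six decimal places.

Rules hold: Σm=0, L=18 even, 2≤6≤12.
N = 11·15·13 = 2145
Δ = 6!·4!·8!/19! = 1/174594420
Racah Σ t=1..5: t=1:−1/4147200 t=2:+1/207360 t=3:−1/82944 t=4:+1/207360 t=5:−1/4147200 = -1/345600
⇒ 3j(5 7 6; 0 0 0)² = 420/46189, sgn -1
Racah Σ t=0..1: t=0:+1/6220800 t=1:−1/2073600 = -1/3110400
⇒ 3j(5 7 6; 4 -1 -3)² = 3136/230945, sgn +1
4πI² = N·(3j₀)²·(3jₘ)² = 3951360/14919047
I = -1·√(0.264853/4π) = -0.14517700

-0.145177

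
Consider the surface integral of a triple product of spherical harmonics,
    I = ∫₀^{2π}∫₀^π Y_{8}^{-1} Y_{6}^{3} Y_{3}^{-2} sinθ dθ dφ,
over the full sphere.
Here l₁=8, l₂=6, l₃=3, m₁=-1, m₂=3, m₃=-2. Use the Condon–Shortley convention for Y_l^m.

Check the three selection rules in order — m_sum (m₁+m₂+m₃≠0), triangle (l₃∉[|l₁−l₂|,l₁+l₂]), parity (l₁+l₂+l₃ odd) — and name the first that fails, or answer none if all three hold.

parity

m₁+m₂+m₃ = -1 + 3 − 2 = 0  ✓
triangle: |8−6|=2 ≤ l₃=3 ≤ 8+6=14  ✓
parity: l₁+l₂+l₃ = 17 is odd  ✗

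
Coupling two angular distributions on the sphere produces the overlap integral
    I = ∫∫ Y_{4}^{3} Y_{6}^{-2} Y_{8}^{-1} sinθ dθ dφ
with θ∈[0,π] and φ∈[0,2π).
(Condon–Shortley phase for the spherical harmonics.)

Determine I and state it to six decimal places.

0.158791

m-sum 0 ✓  L=18 even ✓  2≤8≤10 ✓
Π(2lᵢ+1) = 9×13×17 = 1989
triangle coeff Δ(4,6,8) = 1/23279256
Σ_t [0,2]: t=0:+1/1658880 t=1:−1/518400 t=2:+1/1658880 = -1/1382400
(3j)²=504/46189 [(4 6 8; 0 0 0)], sign=-1
Σ_t [0,1]: t=0:+1/4147200 t=1:−1/21772800 = 17/87091200
(3j)²=119/8151 [(4 6 8; 3 -2 -1)], sign=-1
⇒ 4πI² = 179928/567853
I = (+1)√(179928/567853/(4π)) = 0.15879122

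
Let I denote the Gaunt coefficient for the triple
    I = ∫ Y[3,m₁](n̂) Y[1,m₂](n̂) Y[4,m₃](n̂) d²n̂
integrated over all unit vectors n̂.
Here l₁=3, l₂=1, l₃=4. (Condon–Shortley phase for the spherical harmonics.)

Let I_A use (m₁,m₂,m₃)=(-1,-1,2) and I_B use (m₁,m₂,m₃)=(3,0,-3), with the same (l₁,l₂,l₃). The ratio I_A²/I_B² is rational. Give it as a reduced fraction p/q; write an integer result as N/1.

Same 3,1,4: normalisation and zero-m 3j drop out of the ratio.
A: Δ: 0! 6! 2! / 9! → 1/252; sum: t=0:+1/96 = 1/96; 3j²(3 1 4; -1 -1 2) = Δ·Π!·Σ² = 5/84  (sign +1)
B: Δ: 0! 6! 2! / 9! → 1/252; sum: t=0:+1/720 = 1/720; 3j²(3 1 4; 3 0 -3) = Δ·Π!·Σ² = 1/36  (sign -1)
I_A²/I_B² = (5/84)/(1/36) = 15/7

15/7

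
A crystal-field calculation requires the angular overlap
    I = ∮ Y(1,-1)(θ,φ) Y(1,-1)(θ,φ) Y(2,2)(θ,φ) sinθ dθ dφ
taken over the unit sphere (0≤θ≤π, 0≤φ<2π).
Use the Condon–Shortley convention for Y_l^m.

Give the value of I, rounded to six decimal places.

Rules hold: Σm=0, L=4 even, 0≤2≤2.
N = 3·3·5 = 45
Δ = 0!·2!·2!/5! = 1/30
Racah Σ t=0..0: t=0:+1/1 = 1/1
⇒ 3j(1 1 2; 0 0 0)² = 2/15, sgn +1
Racah Σ t=0..0: t=0:+1/4 = 1/4
⇒ 3j(1 1 2; -1 -1 2)² = 1/5, sgn +1
4πI² = N·(3j₀)²·(3jₘ)² = 6/5
I = +1·√(1.2/4π) = 0.30901936

0.309019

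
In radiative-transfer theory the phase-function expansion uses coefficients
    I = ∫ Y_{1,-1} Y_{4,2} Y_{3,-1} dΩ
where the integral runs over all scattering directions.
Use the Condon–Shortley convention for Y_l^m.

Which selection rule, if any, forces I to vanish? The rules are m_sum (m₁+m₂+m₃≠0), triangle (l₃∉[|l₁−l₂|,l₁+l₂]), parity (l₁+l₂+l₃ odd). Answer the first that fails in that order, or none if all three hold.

azimuthal sum: -1 + 2 − 1 = 0  ✓
3 ≤ 3 ≤ 5 (triangle on l)  ✓
L = 1 + 4 + 3 = 8 (even)  ✓

none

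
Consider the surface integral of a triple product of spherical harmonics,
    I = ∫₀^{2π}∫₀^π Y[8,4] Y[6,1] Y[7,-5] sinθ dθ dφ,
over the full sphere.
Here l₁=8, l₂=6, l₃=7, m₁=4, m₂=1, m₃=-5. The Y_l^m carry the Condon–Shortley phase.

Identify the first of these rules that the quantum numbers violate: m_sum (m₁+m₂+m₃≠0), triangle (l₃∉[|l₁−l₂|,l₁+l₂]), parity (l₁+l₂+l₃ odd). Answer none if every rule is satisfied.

parity

Σmᵢ = 0  ✓
l₃∈[|l₁−l₂|,l₁+l₂]=[2,14], have l₃=7  ✓
Σlᵢ = 21 ⇒ odd  ✗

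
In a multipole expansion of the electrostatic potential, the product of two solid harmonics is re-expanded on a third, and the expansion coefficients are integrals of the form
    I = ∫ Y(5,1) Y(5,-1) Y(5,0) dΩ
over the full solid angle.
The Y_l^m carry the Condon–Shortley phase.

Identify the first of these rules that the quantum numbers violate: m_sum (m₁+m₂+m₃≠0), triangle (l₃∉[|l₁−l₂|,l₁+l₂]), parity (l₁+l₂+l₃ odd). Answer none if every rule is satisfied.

m₁+m₂+m₃ = 1 − 1 + 0 = 0  ✓
triangle: |5−5|=0 ≤ l₃=5 ≤ 5+5=10  ✓
parity: l₁+l₂+l₃ = 15 is odd  ✗

parity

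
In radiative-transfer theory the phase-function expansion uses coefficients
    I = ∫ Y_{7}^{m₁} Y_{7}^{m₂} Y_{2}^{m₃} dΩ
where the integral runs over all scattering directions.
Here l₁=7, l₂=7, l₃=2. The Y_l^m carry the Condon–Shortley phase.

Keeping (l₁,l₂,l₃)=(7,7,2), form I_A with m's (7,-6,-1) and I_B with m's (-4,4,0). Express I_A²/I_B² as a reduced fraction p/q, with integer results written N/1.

3549/64

Same 7,7,2: normalisation and zero-m 3j drop out of the ratio.
A: Δ: 12! 2! 2! / 17! → 1/185640; sum: t=0:+1/958003200 = 1/958003200; 3j²(7 7 2; 7 -6 -1) = Δ·Π!·Σ² = 13/680  (sign -1)
B: Δ: 12! 2! 2! / 17! → 1/185640; sum: t=9:−1/8709120 t=10:+1/7257600 t=11:−1/159667200 = 1/59875200; 3j²(7 7 2; -4 4 0) = Δ·Π!·Σ² = 8/23205  (sign +1)
I_A²/I_B² = (13/680)/(8/23205) = 3549/64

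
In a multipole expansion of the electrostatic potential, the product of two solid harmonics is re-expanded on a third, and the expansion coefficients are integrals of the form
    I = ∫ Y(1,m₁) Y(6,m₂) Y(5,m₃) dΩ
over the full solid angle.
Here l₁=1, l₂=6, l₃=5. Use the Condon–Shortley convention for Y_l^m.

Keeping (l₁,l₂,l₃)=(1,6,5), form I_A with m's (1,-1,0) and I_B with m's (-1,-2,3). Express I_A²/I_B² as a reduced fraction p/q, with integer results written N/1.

Shared (l₁,l₂,l₃)=(1,6,5): N and (l;000)² cancel in I_A²/I_B².
A: Δ = 2!·0!·10!/13! = 1/858; Racah Σ t=0..0: t=0:+1/28800 = 1/28800; ⇒ 3j(1 6 5; 1 -1 0)² = 7/286, sgn -1
B: Δ = 2!·0!·10!/13! = 1/858; Racah Σ t=2..2: t=2:+1/161280 = 1/161280; ⇒ 3j(1 6 5; -1 -2 3)² = 1/143, sgn +1
I_A²/I_B² = (7/286)/(1/143) = 7/2

7/2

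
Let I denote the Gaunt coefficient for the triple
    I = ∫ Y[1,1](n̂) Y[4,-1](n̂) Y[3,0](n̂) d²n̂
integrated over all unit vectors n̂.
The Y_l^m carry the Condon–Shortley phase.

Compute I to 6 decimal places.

-0.194664

Rules hold: Σm=0, L=8 even, 3≤3≤5.
N = 3·9·7 = 189
Δ = 2!·0!·6!/9! = 1/252
Racah Σ t=1..1: t=1:−1/36 = -1/36
⇒ 3j(1 4 3; 0 0 0)² = 4/63, sgn +1
Racah Σ t=0..0: t=0:+1/72 = 1/72
⇒ 3j(1 4 3; 1 -1 0)² = 5/126, sgn -1
4πI² = N·(3j₀)²·(3jₘ)² = 10/21
I = -1·√(0.47619/4π) = -0.19466390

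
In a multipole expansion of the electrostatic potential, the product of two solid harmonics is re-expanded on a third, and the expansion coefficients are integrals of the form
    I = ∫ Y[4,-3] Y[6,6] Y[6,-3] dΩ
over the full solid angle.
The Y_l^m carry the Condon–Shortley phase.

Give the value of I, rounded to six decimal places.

m-sum 0 ✓  L=16 even ✓  2≤6≤10 ✓
Π(2lᵢ+1) = 9×13×13 = 1521
triangle coeff Δ(4,6,6) = 1/15315300
Σ_t [0,4]: t=0:+1/829440 t=1:−1/25920 t=2:+1/9216 t=3:−1/25920 t=4:+1/829440 = 7/207360
(3j)²=28/2431 [(4 6 6; 0 0 0)], sign=+1
Σ_t [4,4]: t=4:+1/5806080 = 1/5806080
(3j)²=9/884 [(4 6 6; -3 6 -3)], sign=-1
⇒ 4πI² = 567/3179
I = (-1)√(567/3179/(4π)) = -0.11913554

-0.119136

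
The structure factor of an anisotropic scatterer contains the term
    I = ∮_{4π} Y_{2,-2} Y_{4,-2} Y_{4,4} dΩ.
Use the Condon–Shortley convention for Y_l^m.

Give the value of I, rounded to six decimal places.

-0.106180

Rules hold: Σm=0, L=10 even, 2≤4≤6.
N = 5·9·9 = 405
Δ = 2!·2!·6!/11! = 1/13860
Racah Σ t=0..2: t=0:+1/192 t=1:−1/36 t=2:+1/192 = -5/288
⇒ 3j(2 4 4; 0 0 0)² = 20/693, sgn -1
Racah Σ t=2..2: t=2:+1/2880 = 1/2880
⇒ 3j(2 4 4; -2 -2 4)² = 2/165, sgn +1
4πI² = N·(3j₀)²·(3jₘ)² = 120/847
I = -1·√(0.141677/4π) = -0.10618031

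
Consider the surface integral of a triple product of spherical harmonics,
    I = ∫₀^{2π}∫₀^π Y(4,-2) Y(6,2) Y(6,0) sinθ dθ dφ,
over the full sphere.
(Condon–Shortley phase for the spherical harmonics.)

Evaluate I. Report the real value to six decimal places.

-0.107540

Rules hold: Σm=0, L=16 even, 2≤6≤10.
N = 9·13·13 = 1521
Δ = 4!·4!·8!/17! = 1/15315300
Racah Σ t=0..4: t=0:+1/829440 t=1:−1/25920 t=2:+1/9216 t=3:−1/25920 t=4:+1/829440 = 7/207360
⇒ 3j(4 6 6; 0 0 0)² = 28/2431, sgn +1
Racah Σ t=2..4: t=2:+1/138240 t=3:−1/25920 t=4:+1/55296 = -11/829440
⇒ 3j(4 6 6; -2 2 0)² = 11/1326, sgn -1
4πI² = N·(3j₀)²·(3jₘ)² = 42/289
I = -1·√(0.145329/4π) = -0.10754019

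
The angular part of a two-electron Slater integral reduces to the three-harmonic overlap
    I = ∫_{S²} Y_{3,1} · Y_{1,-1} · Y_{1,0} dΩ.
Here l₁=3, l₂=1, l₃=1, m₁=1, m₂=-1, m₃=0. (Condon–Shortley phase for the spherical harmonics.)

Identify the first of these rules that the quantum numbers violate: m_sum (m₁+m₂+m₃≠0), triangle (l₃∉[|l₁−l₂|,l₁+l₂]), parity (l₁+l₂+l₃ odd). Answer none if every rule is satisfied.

triangle

azimuthal sum: 1 − 1 + 0 = 0  ✓
2 ≤ 1 ≤ 4 (triangle on l)  ✗
L = 3 + 1 + 1 = 5 (odd)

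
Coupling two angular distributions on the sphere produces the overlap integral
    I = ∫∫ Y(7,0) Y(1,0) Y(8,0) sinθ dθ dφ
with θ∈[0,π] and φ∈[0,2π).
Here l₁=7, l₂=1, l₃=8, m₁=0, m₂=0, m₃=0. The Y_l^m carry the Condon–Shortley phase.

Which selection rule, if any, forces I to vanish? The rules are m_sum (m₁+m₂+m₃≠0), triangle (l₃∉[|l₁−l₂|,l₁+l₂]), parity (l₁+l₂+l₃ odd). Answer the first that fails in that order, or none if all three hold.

none

m₁+m₂+m₃ = 0 + 0 + 0 = 0  ✓
triangle: |7−1|=6 ≤ l₃=8 ≤ 7+1=8  ✓
parity: l₁+l₂+l₃ = 16 is even  ✓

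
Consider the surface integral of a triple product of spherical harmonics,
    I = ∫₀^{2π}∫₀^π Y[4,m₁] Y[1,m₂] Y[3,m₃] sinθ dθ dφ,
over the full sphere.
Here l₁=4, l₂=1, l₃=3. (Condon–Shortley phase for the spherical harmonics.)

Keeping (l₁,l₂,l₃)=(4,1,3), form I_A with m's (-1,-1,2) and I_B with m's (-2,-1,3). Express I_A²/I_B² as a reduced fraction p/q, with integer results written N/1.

3/1

Same 4,1,3: normalisation and zero-m 3j drop out of the ratio.
A: Δ: 2! 6! 0! / 9! → 1/252; sum: t=0:+1/240 = 1/240; 3j²(4 1 3; -1 -1 2) = Δ·Π!·Σ² = 1/84  (sign -1)
B: Δ: 2! 6! 0! / 9! → 1/252; sum: t=0:+1/1440 = 1/1440; 3j²(4 1 3; -2 -1 3) = Δ·Π!·Σ² = 1/252  (sign +1)
I_A²/I_B² = (1/84)/(1/252) = 3/1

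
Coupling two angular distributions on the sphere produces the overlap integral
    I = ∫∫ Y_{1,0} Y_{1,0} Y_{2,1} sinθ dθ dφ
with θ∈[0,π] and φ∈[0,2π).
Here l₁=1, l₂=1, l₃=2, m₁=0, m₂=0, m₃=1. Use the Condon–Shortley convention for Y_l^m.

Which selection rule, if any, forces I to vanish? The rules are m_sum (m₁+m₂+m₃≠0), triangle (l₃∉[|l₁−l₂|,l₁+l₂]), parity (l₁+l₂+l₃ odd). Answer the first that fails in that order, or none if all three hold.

azimuthal sum: 0 + 0 + 1 = 1  ✗
0 ≤ 2 ≤ 2 (triangle on l)
L = 1 + 1 + 2 = 4 (even)

m_sum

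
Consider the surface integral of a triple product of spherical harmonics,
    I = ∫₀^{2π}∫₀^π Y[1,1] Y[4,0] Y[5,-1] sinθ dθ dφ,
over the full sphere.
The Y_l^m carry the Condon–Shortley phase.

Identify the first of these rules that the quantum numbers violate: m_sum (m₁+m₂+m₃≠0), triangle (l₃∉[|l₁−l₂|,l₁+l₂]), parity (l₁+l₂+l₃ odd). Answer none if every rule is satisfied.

none

m₁+m₂+m₃ = 1 + 0 − 1 = 0  ✓
triangle: |1−4|=3 ≤ l₃=5 ≤ 1+4=5  ✓
parity: l₁+l₂+l₃ = 10 is even  ✓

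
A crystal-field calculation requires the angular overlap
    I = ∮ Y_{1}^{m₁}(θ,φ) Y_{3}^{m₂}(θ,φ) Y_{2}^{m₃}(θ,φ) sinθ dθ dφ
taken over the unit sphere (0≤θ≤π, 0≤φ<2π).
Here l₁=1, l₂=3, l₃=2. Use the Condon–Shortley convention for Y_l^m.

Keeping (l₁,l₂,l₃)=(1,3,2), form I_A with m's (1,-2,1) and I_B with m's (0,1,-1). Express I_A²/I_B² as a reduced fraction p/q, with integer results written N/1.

l's match ⇒ only the (l;m) 3-j factors differ between A and B.
A: triangle coeff Δ(1,3,2) = 1/105; Σ_t [0,0]: t=0:+1/12 = 1/12; (3j)²=2/21 [(1 3 2; 1 -2 1)], sign=-1
B: triangle coeff Δ(1,3,2) = 1/105; Σ_t [1,1]: t=1:−1/6 = -1/6; (3j)²=8/105 [(1 3 2; 0 1 -1)], sign=+1
I_A²/I_B² = (2/21)/(8/105) = 5/4

5/4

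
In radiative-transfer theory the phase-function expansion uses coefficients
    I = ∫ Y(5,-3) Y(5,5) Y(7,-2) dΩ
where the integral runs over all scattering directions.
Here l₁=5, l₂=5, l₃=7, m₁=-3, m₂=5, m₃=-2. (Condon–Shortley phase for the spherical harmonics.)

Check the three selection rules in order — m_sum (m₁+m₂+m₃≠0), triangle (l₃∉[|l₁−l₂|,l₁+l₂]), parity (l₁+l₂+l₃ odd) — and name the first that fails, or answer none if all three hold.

Σmᵢ = 0  ✓
l₃∈[|l₁−l₂|,l₁+l₂]=[0,10], have l₃=7  ✓
Σlᵢ = 17 ⇒ odd  ✗

parity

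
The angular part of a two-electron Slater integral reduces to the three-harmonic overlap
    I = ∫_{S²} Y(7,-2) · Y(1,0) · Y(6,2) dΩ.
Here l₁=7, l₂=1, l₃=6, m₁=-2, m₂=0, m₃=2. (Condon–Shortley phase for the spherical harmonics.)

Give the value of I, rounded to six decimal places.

0.234717

m-sum 0 ✓  L=14 even ✓  6≤6≤8 ✓
Π(2lᵢ+1) = 15×3×13 = 585
triangle coeff Δ(7,1,6) = 1/1365
Σ_t [1,1]: t=1:−1/518400 = -1/518400
(3j)²=7/195 [(7 1 6; 0 0 0)], sign=-1
Σ_t [1,1]: t=1:−1/967680 = -1/967680
(3j)²=3/91 [(7 1 6; -2 0 2)], sign=-1
⇒ 4πI² = 9/13
I = (+1)√(9/13/(4π)) = 0.23471705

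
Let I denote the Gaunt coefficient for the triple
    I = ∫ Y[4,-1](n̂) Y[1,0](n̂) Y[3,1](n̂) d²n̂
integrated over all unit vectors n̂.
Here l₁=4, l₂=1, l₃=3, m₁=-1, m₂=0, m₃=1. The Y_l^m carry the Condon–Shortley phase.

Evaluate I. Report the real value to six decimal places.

Checks pass: Σm=0; 8 even; l₃=3∈[3,5].
(2·4+1)(2·1+1)(2·3+1) = 189
Δ: 2! 6! 0! / 9! → 1/252
sum: t=1:−1/36 = -1/36
3j²(4 1 3; 0 0 0) = Δ·Π!·Σ² = 4/63  (sign +1)
sum: t=1:−1/48 = -1/48
3j²(4 1 3; -1 0 1) = Δ·Π!·Σ² = 5/84  (sign -1)
combine: 4πI² = 189·4/63·5/84 = 5/7
take √, sign -1: I = -0.23841361

-0.238414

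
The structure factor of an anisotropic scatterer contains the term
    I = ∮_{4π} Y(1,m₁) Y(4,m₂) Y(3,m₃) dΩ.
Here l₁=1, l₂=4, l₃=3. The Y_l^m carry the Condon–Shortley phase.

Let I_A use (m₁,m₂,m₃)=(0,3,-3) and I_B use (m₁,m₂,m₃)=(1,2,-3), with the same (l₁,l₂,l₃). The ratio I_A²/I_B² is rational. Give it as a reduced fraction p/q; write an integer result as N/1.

Shared (l₁,l₂,l₃)=(1,4,3): N and (l;000)² cancel in I_A²/I_B².
A: Δ = 2!·0!·6!/9! = 1/252; Racah Σ t=1..1: t=1:−1/720 = -1/720; ⇒ 3j(1 4 3; 0 3 -3)² = 1/36, sgn -1
B: Δ = 2!·0!·6!/9! = 1/252; Racah Σ t=0..0: t=0:+1/1440 = 1/1440; ⇒ 3j(1 4 3; 1 2 -3)² = 1/252, sgn +1
I_A²/I_B² = (1/36)/(1/252) = 7/1

7/1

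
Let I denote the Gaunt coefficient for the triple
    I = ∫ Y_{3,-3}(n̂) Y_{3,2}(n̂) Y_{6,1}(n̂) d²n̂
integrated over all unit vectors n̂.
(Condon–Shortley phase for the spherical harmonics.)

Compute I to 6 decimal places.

-0.031364

m-sum 0 ✓  L=12 even ✓  0≤6≤6 ✓
Π(2lᵢ+1) = 7×7×13 = 637
triangle coeff Δ(3,3,6) = 1/12012
Σ_t [0,0]: t=0:+1/1296 = 1/1296
(3j)²=100/3003 [(3 3 6; 0 0 0)], sign=+1
Σ_t [0,0]: t=0:+1/86400 = 1/86400
(3j)²=1/1716 [(3 3 6; -3 2 1)], sign=-1
⇒ 4πI² = 175/14157
I = (-1)√(175/14157/(4π)) = -0.03136379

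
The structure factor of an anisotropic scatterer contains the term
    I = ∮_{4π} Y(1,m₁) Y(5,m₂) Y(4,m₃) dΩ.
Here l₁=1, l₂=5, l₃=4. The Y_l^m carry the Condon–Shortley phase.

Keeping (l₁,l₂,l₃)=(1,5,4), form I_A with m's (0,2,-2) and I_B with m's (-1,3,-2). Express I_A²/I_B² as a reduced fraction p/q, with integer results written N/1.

l's match ⇒ only the (l;m) 3-j factors differ between A and B.
A: triangle coeff Δ(1,5,4) = 1/495; Σ_t [1,1]: t=1:−1/1440 = -1/1440; (3j)²=7/165 [(1 5 4; 0 2 -2)], sign=-1
B: triangle coeff Δ(1,5,4) = 1/495; Σ_t [2,2]: t=2:+1/2880 = 1/2880; (3j)²=28/495 [(1 5 4; -1 3 -2)], sign=+1
I_A²/I_B² = (7/165)/(28/495) = 3/4

3/4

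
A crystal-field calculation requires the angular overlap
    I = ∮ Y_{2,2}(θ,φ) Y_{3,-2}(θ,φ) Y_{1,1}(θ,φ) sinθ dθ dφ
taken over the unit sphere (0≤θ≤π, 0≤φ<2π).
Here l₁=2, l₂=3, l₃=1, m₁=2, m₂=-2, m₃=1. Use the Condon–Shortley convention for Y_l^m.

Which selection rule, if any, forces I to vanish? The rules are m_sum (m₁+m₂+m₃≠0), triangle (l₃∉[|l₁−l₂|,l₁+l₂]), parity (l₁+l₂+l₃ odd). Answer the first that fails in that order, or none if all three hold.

m_sum

Σmᵢ = 1  ✗
l₃∈[|l₁−l₂|,l₁+l₂]=[1,5], have l₃=1
Σlᵢ = 6 ⇒ even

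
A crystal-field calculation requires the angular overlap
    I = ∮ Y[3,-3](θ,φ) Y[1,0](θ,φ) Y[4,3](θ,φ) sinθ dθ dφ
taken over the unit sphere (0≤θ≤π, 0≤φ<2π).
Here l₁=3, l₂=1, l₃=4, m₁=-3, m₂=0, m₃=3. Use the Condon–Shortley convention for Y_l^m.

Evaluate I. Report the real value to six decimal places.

Checks pass: Σm=0; 8 even; l₃=4∈[2,4].
(2·3+1)(2·1+1)(2·4+1) = 189
Δ: 0! 6! 2! / 9! → 1/252
sum: t=0:+1/36 = 1/36
3j²(3 1 4; 0 0 0) = Δ·Π!·Σ² = 4/63  (sign +1)
sum: t=0:+1/720 = 1/720
3j²(3 1 4; -3 0 3) = Δ·Π!·Σ² = 1/36  (sign -1)
combine: 4πI² = 189·4/63·1/36 = 1/3
take √, sign -1: I = -0.16286750

-0.162868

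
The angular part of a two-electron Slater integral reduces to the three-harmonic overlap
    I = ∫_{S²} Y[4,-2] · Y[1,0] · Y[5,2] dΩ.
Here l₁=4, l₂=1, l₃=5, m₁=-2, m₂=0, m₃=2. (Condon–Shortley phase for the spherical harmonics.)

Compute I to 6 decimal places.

Checks pass: Σm=0; 10 even; l₃=5∈[3,5].
(2·4+1)(2·1+1)(2·5+1) = 297
Δ: 0! 8! 2! / 11! → 1/495
sum: t=0:+1/576 = 1/576
3j²(4 1 5; 0 0 0) = Δ·Π!·Σ² = 5/99  (sign -1)
sum: t=0:+1/1440 = 1/1440
3j²(4 1 5; -2 0 2) = Δ·Π!·Σ² = 7/165  (sign -1)
combine: 4πI² = 297·5/99·7/165 = 7/11
take √, sign +1: I = 0.22503380

0.225034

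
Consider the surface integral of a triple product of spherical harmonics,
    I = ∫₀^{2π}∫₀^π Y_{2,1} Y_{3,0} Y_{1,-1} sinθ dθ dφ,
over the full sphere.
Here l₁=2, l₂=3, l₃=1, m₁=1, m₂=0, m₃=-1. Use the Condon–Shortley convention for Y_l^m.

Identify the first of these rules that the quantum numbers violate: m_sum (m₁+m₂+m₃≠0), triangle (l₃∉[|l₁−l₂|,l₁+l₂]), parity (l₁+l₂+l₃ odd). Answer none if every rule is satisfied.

none

azimuthal sum: 1 + 0 − 1 = 0  ✓
1 ≤ 1 ≤ 5 (triangle on l)  ✓
L = 2 + 3 + 1 = 6 (even)  ✓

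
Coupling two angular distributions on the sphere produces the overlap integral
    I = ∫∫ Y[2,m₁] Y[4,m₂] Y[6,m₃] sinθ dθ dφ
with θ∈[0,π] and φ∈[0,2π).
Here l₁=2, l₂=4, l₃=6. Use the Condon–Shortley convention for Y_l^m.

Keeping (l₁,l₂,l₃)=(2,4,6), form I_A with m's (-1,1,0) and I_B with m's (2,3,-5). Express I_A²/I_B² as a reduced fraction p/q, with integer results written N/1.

l's match ⇒ only the (l;m) 3-j factors differ between A and B.
A: triangle coeff Δ(2,4,6) = 1/6435; Σ_t [0,0]: t=0:+1/4320 = 1/4320; (3j)²=8/429 [(2 4 6; -1 1 0)], sign=+1
B: triangle coeff Δ(2,4,6) = 1/6435; Σ_t [0,0]: t=0:+1/120960 = 1/120960; (3j)²=2/39 [(2 4 6; 2 3 -5)], sign=-1
I_A²/I_B² = (8/429)/(2/39) = 4/11

4/11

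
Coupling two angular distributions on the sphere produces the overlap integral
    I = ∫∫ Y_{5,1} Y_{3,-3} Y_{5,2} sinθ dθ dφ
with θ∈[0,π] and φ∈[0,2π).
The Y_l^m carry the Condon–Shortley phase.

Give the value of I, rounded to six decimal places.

0.000000

l₁+l₂+l₃=13 is odd: 3j(l;000)=0 ⇒ I=0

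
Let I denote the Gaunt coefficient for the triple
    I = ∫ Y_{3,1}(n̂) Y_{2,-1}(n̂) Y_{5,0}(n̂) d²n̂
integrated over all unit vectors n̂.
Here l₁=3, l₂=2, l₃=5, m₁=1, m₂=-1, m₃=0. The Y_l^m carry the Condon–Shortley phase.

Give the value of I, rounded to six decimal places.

Checks pass: Σm=0; 10 even; l₃=5∈[1,5].
(2·3+1)(2·2+1)(2·5+1) = 385
Δ: 0! 6! 4! / 11! → 1/2310
sum: t=0:+1/144 = 1/144
3j²(3 2 5; 0 0 0) = Δ·Π!·Σ² = 10/231  (sign -1)
sum: t=0:+1/288 = 1/288
3j²(3 2 5; 1 -1 0) = Δ·Π!·Σ² = 5/231  (sign -1)
combine: 4πI² = 385·10/231·5/231 = 250/693
take √, sign +1: I = 0.16943318

0.169433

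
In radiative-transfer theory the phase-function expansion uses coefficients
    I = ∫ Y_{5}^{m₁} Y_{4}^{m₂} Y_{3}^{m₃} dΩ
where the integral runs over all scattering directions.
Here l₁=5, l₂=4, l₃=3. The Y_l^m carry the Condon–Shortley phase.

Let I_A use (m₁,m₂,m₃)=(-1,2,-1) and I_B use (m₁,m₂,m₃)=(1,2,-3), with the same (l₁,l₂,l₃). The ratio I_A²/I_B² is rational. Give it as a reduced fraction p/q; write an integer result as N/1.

l's match ⇒ only the (l;m) 3-j factors differ between A and B.
A: triangle coeff Δ(5,4,3) = 1/180180; Σ_t [4,6]: t=4:+1/384 t=5:−1/720 t=6:+1/34560 = 43/34560; (3j)²=1849/180180 [(5 4 3; -1 2 -1)], sign=+1
B: triangle coeff Δ(5,4,3) = 1/180180; Σ_t [4,4]: t=4:+1/2304 = 1/2304; (3j)²=75/4004 [(5 4 3; 1 2 -3)], sign=+1
I_A²/I_B² = (1849/180180)/(75/4004) = 1849/3375

1849/3375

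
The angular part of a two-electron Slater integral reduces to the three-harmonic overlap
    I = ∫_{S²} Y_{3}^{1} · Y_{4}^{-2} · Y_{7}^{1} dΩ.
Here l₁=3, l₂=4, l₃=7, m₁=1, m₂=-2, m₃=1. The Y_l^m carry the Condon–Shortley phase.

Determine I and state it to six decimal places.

-0.138088

Rules hold: Σm=0, L=14 even, 1≤7≤7.
N = 7·9·15 = 945
Δ = 0!·6!·8!/15! = 1/45045
Racah Σ t=0..0: t=0:+1/20736 = 1/20736
⇒ 3j(3 4 7; 0 0 0)² = 35/1287, sgn -1
Racah Σ t=0..0: t=0:+1/69120 = 1/69120
⇒ 3j(3 4 7; 1 -2 1)² = 4/429, sgn +1
4πI² = N·(3j₀)²·(3jₘ)² = 4900/20449
I = -1·√(0.239621/4π) = -0.13808836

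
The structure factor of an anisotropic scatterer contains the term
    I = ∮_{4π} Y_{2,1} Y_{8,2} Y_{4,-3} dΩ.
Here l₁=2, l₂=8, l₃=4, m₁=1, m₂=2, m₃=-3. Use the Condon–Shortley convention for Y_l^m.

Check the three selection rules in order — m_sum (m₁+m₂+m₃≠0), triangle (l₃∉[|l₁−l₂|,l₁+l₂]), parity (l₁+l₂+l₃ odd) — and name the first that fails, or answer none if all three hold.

triangle

m₁+m₂+m₃ = 1 + 2 − 3 = 0  ✓
triangle: |2−8|=6 ≤ l₃=4 ≤ 2+8=10  ✗
parity: l₁+l₂+l₃ = 14 is even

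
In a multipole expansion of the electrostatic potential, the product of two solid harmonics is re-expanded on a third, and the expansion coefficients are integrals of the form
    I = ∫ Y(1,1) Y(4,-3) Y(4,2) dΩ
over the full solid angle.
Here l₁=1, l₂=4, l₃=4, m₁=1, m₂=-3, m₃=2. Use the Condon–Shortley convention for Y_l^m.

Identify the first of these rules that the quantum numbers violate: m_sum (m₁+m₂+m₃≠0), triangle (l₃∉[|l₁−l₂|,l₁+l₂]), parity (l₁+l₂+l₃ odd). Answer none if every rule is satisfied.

Σmᵢ = 0  ✓
l₃∈[|l₁−l₂|,l₁+l₂]=[3,5], have l₃=4  ✓
Σlᵢ = 9 ⇒ odd  ✗

parity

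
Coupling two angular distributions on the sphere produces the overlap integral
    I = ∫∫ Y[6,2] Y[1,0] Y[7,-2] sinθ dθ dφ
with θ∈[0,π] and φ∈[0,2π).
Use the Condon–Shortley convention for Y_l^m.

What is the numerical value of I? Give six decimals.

Rules hold: Σm=0, L=14 even, 5≤7≤7.
N = 13·3·15 = 585
Δ = 0!·12!·2!/15! = 1/1365
Racah Σ t=0..0: t=0:+1/518400 = 1/518400
⇒ 3j(6 1 7; 0 0 0)² = 7/195, sgn -1
Racah Σ t=0..0: t=0:+1/967680 = 1/967680
⇒ 3j(6 1 7; 2 0 -2)² = 3/91, sgn -1
4πI² = N·(3j₀)²·(3jₘ)² = 9/13
I = +1·√(0.692308/4π) = 0.23471705

0.234717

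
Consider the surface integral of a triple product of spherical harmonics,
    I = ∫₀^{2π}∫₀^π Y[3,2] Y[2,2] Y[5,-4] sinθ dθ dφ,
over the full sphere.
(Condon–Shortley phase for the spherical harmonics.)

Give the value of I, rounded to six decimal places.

0.268967

Rules hold: Σm=0, L=10 even, 1≤5≤5.
N = 7·5·11 = 385
Δ = 0!·6!·4!/11! = 1/2310
Racah Σ t=0..0: t=0:+1/144 = 1/144
⇒ 3j(3 2 5; 0 0 0)² = 10/231, sgn -1
Racah Σ t=0..0: t=0:+1/2880 = 1/2880
⇒ 3j(3 2 5; 2 2 -4)² = 3/55, sgn -1
4πI² = N·(3j₀)²·(3jₘ)² = 10/11
I = +1·√(0.909091/4π) = 0.26896683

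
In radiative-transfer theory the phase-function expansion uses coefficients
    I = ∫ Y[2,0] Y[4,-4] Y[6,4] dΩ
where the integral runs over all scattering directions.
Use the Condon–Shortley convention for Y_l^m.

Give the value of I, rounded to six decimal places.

0.106690

Rules hold: Σm=0, L=12 even, 2≤6≤6.
N = 5·9·13 = 585
Δ = 0!·4!·8!/13! = 1/6435
Racah Σ t=0..0: t=0:+1/2304 = 1/2304
⇒ 3j(2 4 6; 0 0 0)² = 5/143, sgn +1
Racah Σ t=0..0: t=0:+1/161280 = 1/161280
⇒ 3j(2 4 6; 0 -4 4)² = 1/143, sgn +1
4πI² = N·(3j₀)²·(3jₘ)² = 225/1573
I = +1·√(0.143039/4π) = 0.10668957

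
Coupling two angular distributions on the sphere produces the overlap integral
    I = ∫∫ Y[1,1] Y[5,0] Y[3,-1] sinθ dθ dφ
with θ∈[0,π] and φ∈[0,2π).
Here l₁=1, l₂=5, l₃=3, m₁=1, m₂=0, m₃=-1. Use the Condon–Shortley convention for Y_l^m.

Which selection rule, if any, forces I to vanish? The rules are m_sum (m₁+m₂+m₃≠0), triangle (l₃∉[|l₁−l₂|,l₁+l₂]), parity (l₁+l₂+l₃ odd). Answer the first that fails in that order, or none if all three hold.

triangle

m₁+m₂+m₃ = 1 + 0 − 1 = 0  ✓
triangle: |1−5|=4 ≤ l₃=3 ≤ 1+5=6  ✗
parity: l₁+l₂+l₃ = 9 is odd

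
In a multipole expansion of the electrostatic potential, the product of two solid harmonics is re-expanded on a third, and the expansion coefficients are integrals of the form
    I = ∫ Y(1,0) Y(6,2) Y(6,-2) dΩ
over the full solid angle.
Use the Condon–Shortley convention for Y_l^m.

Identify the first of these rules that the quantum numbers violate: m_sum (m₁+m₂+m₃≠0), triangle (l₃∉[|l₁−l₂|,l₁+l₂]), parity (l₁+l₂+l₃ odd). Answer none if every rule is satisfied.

parity

Σmᵢ = 0  ✓
l₃∈[|l₁−l₂|,l₁+l₂]=[5,7], have l₃=6  ✓
Σlᵢ = 13 ⇒ odd  ✗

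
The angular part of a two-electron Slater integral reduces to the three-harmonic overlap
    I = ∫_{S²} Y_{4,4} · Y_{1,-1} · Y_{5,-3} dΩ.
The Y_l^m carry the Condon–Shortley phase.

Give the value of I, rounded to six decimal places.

Checks pass: Σm=0; 10 even; l₃=5∈[3,5].
(2·4+1)(2·1+1)(2·5+1) = 297
Δ: 0! 8! 2! / 11! → 1/495
sum: t=0:+1/576 = 1/576
3j²(4 1 5; 0 0 0) = Δ·Π!·Σ² = 5/99  (sign -1)
sum: t=0:+1/80640 = 1/80640
3j²(4 1 5; 4 -1 -3) = Δ·Π!·Σ² = 1/495  (sign +1)
combine: 4πI² = 297·5/99·1/495 = 1/33
take √, sign -1: I = -0.04910640

-0.049106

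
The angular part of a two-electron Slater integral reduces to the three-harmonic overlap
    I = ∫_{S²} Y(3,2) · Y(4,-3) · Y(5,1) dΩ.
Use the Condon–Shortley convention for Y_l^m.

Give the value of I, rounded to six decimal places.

0.160929

Rules hold: Σm=0, L=12 even, 1≤5≤7.
N = 7·9·11 = 693
Δ = 2!·4!·6!/13! = 1/180180
Racah Σ t=0..2: t=0:+1/576 t=1:−1/144 t=2:+1/576 = -1/288
⇒ 3j(3 4 5; 0 0 0)² = 20/1001, sgn +1
Racah Σ t=0..1: t=0:+1/1440 t=1:−1/17280 = 11/17280
⇒ 3j(3 4 5; 2 -3 1)² = 11/468, sgn +1
4πI² = N·(3j₀)²·(3jₘ)² = 55/169
I = +1·√(0.325444/4π) = 0.16092854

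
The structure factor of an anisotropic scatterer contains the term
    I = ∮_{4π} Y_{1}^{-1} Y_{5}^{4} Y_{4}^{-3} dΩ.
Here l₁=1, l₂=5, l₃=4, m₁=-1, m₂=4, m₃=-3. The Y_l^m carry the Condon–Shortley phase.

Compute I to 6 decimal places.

m-sum 0 ✓  L=10 even ✓  4≤4≤6 ✓
Π(2lᵢ+1) = 3×11×9 = 297
triangle coeff Δ(1,5,4) = 1/495
Σ_t [1,1]: t=1:−1/576 = -1/576
(3j)²=5/99 [(1 5 4; 0 0 0)], sign=-1
Σ_t [2,2]: t=2:+1/10080 = 1/10080
(3j)²=4/55 [(1 5 4; -1 4 -3)], sign=-1
⇒ 4πI² = 12/11
I = (+1)√(12/11/(4π)) = 0.29463840

0.294638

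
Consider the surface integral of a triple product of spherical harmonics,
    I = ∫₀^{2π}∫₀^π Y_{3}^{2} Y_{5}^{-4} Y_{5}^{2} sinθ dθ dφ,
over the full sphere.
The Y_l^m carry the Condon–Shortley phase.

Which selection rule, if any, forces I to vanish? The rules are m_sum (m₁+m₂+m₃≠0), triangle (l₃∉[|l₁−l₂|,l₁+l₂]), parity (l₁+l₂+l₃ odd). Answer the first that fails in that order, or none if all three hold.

Σmᵢ = 0  ✓
l₃∈[|l₁−l₂|,l₁+l₂]=[2,8], have l₃=5  ✓
Σlᵢ = 13 ⇒ odd  ✗

parity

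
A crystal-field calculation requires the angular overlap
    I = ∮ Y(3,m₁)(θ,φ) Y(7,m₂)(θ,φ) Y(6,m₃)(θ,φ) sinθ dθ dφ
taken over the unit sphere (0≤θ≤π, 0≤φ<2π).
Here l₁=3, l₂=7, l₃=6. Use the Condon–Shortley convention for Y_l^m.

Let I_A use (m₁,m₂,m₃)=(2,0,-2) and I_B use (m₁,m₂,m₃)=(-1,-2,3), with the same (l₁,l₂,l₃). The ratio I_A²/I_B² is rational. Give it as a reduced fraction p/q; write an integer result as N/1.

7000/4107

l's match ⇒ only the (l;m) 3-j factors differ between A and B.
A: triangle coeff Δ(3,7,6) = 1/2042040; Σ_t [0,1]: t=0:+1/725760 t=1:−1/207360 = -1/290304; (3j)²=125/7293 [(3 7 6; 2 0 -2)], sign=-1
B: triangle coeff Δ(3,7,6) = 1/2042040; Σ_t [2,4]: t=2:+1/241920 t=3:−1/483840 t=4:+1/17418240 = 37/17418240; (3j)²=1369/136136 [(3 7 6; -1 -2 3)], sign=-1
I_A²/I_B² = (125/7293)/(1369/136136) = 7000/4107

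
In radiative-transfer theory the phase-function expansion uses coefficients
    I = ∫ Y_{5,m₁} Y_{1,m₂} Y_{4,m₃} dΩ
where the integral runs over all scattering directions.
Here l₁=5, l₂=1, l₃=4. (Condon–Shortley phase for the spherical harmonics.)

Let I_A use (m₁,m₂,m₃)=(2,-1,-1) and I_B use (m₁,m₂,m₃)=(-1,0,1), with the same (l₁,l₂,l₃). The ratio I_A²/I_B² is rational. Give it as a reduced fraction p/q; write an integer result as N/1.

l's match ⇒ only the (l;m) 3-j factors differ between A and B.
A: triangle coeff Δ(5,1,4) = 1/495; Σ_t [0,0]: t=0:+1/1440 = 1/1440; (3j)²=7/165 [(5 1 4; 2 -1 -1)], sign=-1
B: triangle coeff Δ(5,1,4) = 1/495; Σ_t [1,1]: t=1:−1/720 = -1/720; (3j)²=8/165 [(5 1 4; -1 0 1)], sign=+1
I_A²/I_B² = (7/165)/(8/165) = 7/8

7/8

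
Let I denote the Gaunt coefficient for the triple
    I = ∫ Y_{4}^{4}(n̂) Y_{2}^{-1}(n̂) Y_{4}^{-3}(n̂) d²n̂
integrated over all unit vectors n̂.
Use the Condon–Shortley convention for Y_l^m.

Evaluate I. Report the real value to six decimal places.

0.198645

Checks pass: Σm=0; 10 even; l₃=4∈[2,6].
(2·4+1)(2·2+1)(2·4+1) = 405
Δ: 2! 6! 2! / 11! → 1/13860
sum: t=0:+1/192 t=1:−1/36 t=2:+1/192 = -5/288
3j²(4 2 4; 0 0 0) = Δ·Π!·Σ² = 20/693  (sign -1)
sum: t=0:+1/1440 = 1/1440
3j²(4 2 4; 4 -1 -3) = Δ·Π!·Σ² = 7/165  (sign -1)
combine: 4πI² = 405·20/693·7/165 = 60/121
take √, sign +1: I = 0.19864517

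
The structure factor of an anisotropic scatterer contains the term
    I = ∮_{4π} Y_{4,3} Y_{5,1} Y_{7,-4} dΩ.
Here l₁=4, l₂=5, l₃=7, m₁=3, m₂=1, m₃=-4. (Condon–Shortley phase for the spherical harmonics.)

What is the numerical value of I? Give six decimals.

-0.069211

m-sum 0 ✓  L=16 even ✓  1≤7≤9 ✓
Π(2lᵢ+1) = 9×11×15 = 1485
triangle coeff Δ(4,5,7) = 1/6126120
Σ_t [0,2]: t=0:+1/69120 t=1:−1/20736 t=2:+1/69120 = -1/51840
(3j)²=280/21879 [(4 5 7; 0 0 0)], sign=+1
Σ_t [0,1]: t=0:+1/345600 t=1:−1/518400 = 1/1036800
(3j)²=7/2210 [(4 5 7; 3 1 -4)], sign=-1
⇒ 4πI² = 2940/48841
I = (-1)√(2940/48841/(4π)) = -0.06921121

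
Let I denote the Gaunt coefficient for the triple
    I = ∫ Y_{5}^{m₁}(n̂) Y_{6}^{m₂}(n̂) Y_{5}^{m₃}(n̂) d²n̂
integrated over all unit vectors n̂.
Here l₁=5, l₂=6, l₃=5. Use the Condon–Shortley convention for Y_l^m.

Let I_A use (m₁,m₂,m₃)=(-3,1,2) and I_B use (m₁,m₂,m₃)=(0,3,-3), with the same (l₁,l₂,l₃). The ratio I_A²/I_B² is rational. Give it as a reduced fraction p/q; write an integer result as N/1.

28/1875

Same 5,6,5: normalisation and zero-m 3j drop out of the ratio.
A: Δ: 6! 4! 6! / 17! → 1/28588560; sum: t=4:+1/41472 t=5:−1/34560 t=6:+1/345600 = -1/518400; 3j²(5 6 5; -3 1 2) = Δ·Π!·Σ² = 7/36465  (sign +1)
B: Δ: 6! 4! 6! / 17! → 1/28588560; sum: t=3:−1/103680 t=4:+1/34560 t=5:−1/138240 = 1/82944; 3j²(5 6 5; 0 3 -3) = Δ·Π!·Σ² = 125/9724  (sign +1)
I_A²/I_B² = (7/36465)/(125/9724) = 28/1875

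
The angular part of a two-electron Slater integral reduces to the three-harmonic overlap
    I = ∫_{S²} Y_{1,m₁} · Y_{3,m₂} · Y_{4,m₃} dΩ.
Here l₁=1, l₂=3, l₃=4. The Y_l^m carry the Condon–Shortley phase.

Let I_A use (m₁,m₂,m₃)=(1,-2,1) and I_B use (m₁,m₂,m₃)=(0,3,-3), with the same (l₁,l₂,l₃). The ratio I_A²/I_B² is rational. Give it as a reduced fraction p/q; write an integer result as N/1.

Same 1,3,4: normalisation and zero-m 3j drop out of the ratio.
A: Δ: 0! 2! 6! / 9! → 1/252; sum: t=0:+1/240 = 1/240; 3j²(1 3 4; 1 -2 1) = Δ·Π!·Σ² = 1/84  (sign -1)
B: Δ: 0! 2! 6! / 9! → 1/252; sum: t=0:+1/720 = 1/720; 3j²(1 3 4; 0 3 -3) = Δ·Π!·Σ² = 1/36  (sign -1)
I_A²/I_B² = (1/84)/(1/36) = 3/7

3/7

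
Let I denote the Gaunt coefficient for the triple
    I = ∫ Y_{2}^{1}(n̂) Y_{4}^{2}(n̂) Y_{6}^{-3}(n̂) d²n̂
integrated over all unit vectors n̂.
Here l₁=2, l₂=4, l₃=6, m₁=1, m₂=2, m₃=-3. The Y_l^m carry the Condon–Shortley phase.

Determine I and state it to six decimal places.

Checks pass: Σm=0; 12 even; l₃=6∈[2,6].
(2·2+1)(2·4+1)(2·6+1) = 585
Δ: 0! 4! 8! / 13! → 1/6435
sum: t=0:+1/2304 = 1/2304
3j²(2 4 6; 0 0 0) = Δ·Π!·Σ² = 5/143  (sign +1)
sum: t=0:+1/8640 = 1/8640
3j²(2 4 6; 1 2 -3) = Δ·Π!·Σ² = 28/715  (sign -1)
combine: 4πI² = 585·5/143·28/715 = 1260/1573
take √, sign -1: I = -0.25247360

-0.252474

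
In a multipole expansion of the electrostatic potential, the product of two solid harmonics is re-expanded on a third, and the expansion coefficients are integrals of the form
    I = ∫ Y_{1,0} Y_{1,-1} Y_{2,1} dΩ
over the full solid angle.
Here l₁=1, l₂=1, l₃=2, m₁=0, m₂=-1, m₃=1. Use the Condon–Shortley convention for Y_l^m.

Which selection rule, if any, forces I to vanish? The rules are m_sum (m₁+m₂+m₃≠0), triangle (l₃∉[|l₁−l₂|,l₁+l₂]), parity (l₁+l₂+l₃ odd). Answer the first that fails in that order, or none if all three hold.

m₁+m₂+m₃ = 0 − 1 + 1 = 0  ✓
triangle: |1−1|=0 ≤ l₃=2 ≤ 1+1=2  ✓
parity: l₁+l₂+l₃ = 4 is even  ✓

none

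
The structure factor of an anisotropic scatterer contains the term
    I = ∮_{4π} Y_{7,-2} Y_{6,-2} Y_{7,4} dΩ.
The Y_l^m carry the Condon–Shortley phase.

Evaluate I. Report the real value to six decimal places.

Rules hold: Σm=0, L=20 even, 1≤7≤13.
N = 15·13·15 = 2925
Δ = 6!·8!·6!/21! = 1/2444321880
Racah Σ t=0..6: t=0:+1/2612736000 t=1:−1/20736000 t=2:+1/1658880 t=3:−1/746496 t=4:+1/1658880 t=5:−1/20736000 t=6:+1/2612736000 = -1/4354560
⇒ 3j(7 6 7; 0 0 0)² = 1000/138567, sgn +1
Racah Σ t=1..4: t=1:−1/174182400 t=2:+1/11612160 t=3:−1/6220800 t=4:+1/24883200 = -1/24883200
⇒ 3j(7 6 7; -2 -2 4)² = 28/4199, sgn +1
4πI² = N·(3j₀)²·(3jₘ)² = 2100000/14919047
I = +1·√(0.14076/4π) = 0.10583618

0.105836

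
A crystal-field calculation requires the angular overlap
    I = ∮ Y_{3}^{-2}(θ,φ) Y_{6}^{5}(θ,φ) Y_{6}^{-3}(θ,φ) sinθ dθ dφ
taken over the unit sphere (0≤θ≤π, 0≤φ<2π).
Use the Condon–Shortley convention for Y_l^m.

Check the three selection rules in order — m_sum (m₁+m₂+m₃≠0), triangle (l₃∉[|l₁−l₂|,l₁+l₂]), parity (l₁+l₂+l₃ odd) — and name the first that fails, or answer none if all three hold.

parity

azimuthal sum: -2 + 5 − 3 = 0  ✓
3 ≤ 6 ≤ 9 (triangle on l)  ✓
L = 3 + 6 + 6 = 15 (odd)  ✗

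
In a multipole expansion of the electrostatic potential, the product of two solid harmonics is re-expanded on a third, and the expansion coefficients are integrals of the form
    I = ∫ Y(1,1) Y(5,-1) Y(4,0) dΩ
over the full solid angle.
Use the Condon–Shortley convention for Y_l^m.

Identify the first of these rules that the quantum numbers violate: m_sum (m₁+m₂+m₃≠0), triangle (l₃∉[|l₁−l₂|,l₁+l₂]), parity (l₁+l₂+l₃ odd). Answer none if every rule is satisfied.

none

m₁+m₂+m₃ = 1 − 1 + 0 = 0  ✓
triangle: |1−5|=4 ≤ l₃=4 ≤ 1+5=6  ✓
parity: l₁+l₂+l₃ = 10 is even  ✓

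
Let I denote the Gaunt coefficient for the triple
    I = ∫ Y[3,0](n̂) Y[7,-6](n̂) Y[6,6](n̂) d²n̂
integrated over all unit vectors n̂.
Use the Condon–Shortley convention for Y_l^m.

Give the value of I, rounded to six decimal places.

-0.204043

Checks pass: Σm=0; 16 even; l₃=6∈[4,10].
(2·3+1)(2·7+1)(2·6+1) = 1365
Δ: 4! 2! 10! / 17! → 1/2042040
sum: t=1:−1/207360 t=2:+1/57600 t=3:−1/207360 = 1/129600
3j²(3 7 6; 0 0 0) = Δ·Π!·Σ² = 168/12155  (sign +1)
sum: t=1:−1/43545600 = -1/43545600
3j²(3 7 6; 0 -6 6) = Δ·Π!·Σ² = 33/1190  (sign -1)
combine: 4πI² = 1365·168/12155·33/1190 = 756/1445
take √, sign -1: I = -0.20404316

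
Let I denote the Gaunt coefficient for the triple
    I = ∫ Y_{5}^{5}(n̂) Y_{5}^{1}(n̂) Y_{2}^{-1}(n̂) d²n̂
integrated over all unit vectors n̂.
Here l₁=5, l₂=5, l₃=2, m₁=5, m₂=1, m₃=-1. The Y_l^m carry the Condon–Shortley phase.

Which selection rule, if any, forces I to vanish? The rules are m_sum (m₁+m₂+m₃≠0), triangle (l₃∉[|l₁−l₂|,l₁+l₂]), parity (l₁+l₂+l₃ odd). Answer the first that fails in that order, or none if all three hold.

m_sum

m₁+m₂+m₃ = 5 + 1 − 1 = 5  ✗
triangle: |5−5|=0 ≤ l₃=2 ≤ 5+5=10
parity: l₁+l₂+l₃ = 12 is even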